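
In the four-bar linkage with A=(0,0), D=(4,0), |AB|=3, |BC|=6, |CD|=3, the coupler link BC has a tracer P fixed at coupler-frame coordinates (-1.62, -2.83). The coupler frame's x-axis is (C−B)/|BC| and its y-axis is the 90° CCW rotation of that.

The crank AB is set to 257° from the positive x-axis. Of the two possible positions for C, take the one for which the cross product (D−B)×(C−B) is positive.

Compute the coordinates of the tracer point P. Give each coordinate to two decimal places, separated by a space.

A=(0,0), D=(4.00,0)
B = A + 3.00·(cos257°, sin257°) = (-0.6749, -2.9231)
|BD| = 5.5135
circle(B,6.00) ∩ circle(D,3.00): a=5.2053, h=2.9841
  candidates: C₊=(2.1566,2.3668) cross=16.453; C₋=(5.3208,-2.6936) cross=-16.453
  mode + wants cross > 0 → take C=(2.1566,2.3668) (cross=16.453)
ex = (C−B)/|BC| = (0.4719,0.8817); ey = (-0.8817,0.4719)
P = B + -1.62·ex + -2.83·ey = (1.0557,-5.6869)

1.06 -5.69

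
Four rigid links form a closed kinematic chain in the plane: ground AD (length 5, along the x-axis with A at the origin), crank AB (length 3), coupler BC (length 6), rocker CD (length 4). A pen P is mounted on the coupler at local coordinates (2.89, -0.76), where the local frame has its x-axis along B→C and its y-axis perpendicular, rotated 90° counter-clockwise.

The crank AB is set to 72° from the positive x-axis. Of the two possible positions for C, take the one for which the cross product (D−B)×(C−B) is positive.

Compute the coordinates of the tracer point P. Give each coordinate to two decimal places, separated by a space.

A=(0,0), D=(5.00,0)
B = A + 3.00·(cos72°, sin72°) = (0.9271, 2.8532)
|BD| = 4.9729
circle(B,6.00) ∩ circle(D,4.00): a=4.4973, h=3.9716
  candidates: C₊=(6.8892,3.5257) cross=19.750; C₋=(2.3318,-2.9801) cross=-19.750
  mode + wants cross > 0 → take C=(6.8892,3.5257) (cross=19.750)
ex = (C−B)/|BC| = (0.9937,0.1121); ey = (-0.1121,0.9937)
P = B + 2.89·ex + -0.76·ey = (3.8840,2.4219)

3.88 2.42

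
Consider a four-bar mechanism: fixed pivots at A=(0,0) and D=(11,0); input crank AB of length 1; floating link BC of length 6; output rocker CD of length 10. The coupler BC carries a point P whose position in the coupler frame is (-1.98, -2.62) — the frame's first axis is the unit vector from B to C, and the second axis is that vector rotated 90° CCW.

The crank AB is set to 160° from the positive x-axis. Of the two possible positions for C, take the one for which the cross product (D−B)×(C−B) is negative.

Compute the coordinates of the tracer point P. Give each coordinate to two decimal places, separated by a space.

A=(0,0), D=(11.00,0)
B = A + 1.00·(cos160°, sin160°) = (-0.9397, 0.3420)
|BD| = 11.9446
circle(B,6.00) ∩ circle(D,10.00): a=3.2933, h=5.0154
  candidates: C₊=(2.4958,5.2611) cross=59.907; C₋=(2.2086,-4.7656) cross=-59.907
  mode - wants cross < 0 → take C=(2.2086,-4.7656) (cross=-59.907)
ex = (C−B)/|BC| = (0.5247,-0.8513); ey = (0.8513,0.5247)
P = B + -1.98·ex + -2.62·ey = (-4.2090,0.6528)

-4.21 0.65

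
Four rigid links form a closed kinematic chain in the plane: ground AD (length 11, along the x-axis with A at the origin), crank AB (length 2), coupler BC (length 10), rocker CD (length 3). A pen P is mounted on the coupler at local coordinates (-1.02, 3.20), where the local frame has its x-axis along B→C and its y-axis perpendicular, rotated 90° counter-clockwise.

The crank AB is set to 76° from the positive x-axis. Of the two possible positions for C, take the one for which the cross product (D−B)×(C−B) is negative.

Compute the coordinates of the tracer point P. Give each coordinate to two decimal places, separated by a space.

A=(0,0), D=(11.00,0)
B = A + 2.00·(cos76°, sin76°) = (0.4838, 1.9406)
|BD| = 10.6937
circle(B,10.00) ∩ circle(D,3.00): a=9.6017, h=2.7942
  candidates: C₊=(10.4332,2.9460) cross=29.880; C₋=(9.4191,-2.5496) cross=-29.880
  mode - wants cross < 0 → take C=(9.4191,-2.5496) (cross=-29.880)
ex = (C−B)/|BC| = (0.8935,-0.4490); ey = (0.4490,0.8935)
P = B + -1.02·ex + 3.20·ey = (1.0093,5.2579)

1.01 5.26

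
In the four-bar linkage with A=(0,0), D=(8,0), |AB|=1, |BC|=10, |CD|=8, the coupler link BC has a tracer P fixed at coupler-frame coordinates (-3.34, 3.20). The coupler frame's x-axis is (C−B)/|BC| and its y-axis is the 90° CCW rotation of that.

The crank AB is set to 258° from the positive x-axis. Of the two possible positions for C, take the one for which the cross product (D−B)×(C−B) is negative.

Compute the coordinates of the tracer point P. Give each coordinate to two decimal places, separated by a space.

A=(0,0), D=(8.00,0)
B = A + 1.00·(cos258°, sin258°) = (-0.2079, -0.9781)
|BD| = 8.2660
circle(B,10.00) ∩ circle(D,8.00): a=6.3106, h=7.7573
  candidates: C₊=(5.1404,7.4715) cross=64.122; C₋=(6.9763,-7.9342) cross=-64.122
  mode - wants cross < 0 → take C=(6.9763,-7.9342) (cross=-64.122)
ex = (C−B)/|BC| = (0.7184,-0.6956); ey = (0.6956,0.7184)
P = B + -3.34·ex + 3.20·ey = (-0.3815,3.6441)

-0.38 3.64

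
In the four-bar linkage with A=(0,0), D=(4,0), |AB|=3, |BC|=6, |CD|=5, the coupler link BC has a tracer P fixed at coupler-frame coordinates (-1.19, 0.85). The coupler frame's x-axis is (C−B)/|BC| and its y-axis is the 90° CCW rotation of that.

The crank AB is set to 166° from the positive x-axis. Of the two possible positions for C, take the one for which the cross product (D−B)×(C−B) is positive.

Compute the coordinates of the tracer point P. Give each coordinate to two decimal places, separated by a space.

-4.37 0.65

A=(0,0), D=(4.00,0)
B = A + 3.00·(cos166°, sin166°) = (-2.9109, 0.7258)
|BD| = 6.9489
circle(B,6.00) ∩ circle(D,5.00): a=4.2659, h=4.2192
  candidates: C₊=(1.7724,4.4764) cross=29.319; C₋=(0.8911,-3.9159) cross=-29.319
  mode + wants cross > 0 → take C=(1.7724,4.4764) (cross=29.319)
ex = (C−B)/|BC| = (0.7805,0.6251); ey = (-0.6251,0.7805)
P = B + -1.19·ex + 0.85·ey = (-4.3711,0.6454)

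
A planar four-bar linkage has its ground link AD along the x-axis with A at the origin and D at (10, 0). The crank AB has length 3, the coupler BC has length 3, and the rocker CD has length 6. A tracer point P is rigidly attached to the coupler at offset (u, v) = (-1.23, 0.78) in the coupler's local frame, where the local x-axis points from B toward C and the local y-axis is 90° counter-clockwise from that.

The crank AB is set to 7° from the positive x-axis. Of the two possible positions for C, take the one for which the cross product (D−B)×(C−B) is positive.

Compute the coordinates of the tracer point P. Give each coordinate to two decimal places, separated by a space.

A=(0,0), D=(10.00,0)
B = A + 3.00·(cos7°, sin7°) = (2.9776, 0.3656)
|BD| = 7.0319
circle(B,3.00) ∩ circle(D,6.00): a=1.5961, h=2.5402
  candidates: C₊=(4.7037,2.8194) cross=17.862; C₋=(4.4395,-2.2541) cross=-17.862
  mode + wants cross > 0 → take C=(4.7037,2.8194) (cross=17.862)
ex = (C−B)/|BC| = (0.5753,0.8179); ey = (-0.8179,0.5753)
P = B + -1.23·ex + 0.78·ey = (1.6320,-0.1917)

1.63 -0.19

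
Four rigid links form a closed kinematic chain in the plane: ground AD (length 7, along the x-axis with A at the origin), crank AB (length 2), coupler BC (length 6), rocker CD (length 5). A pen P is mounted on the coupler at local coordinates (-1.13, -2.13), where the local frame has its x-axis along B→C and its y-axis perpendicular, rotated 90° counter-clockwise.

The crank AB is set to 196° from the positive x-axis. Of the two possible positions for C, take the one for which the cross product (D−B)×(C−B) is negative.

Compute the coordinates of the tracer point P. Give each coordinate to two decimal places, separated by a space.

A=(0,0), D=(7.00,0)
B = A + 2.00·(cos196°, sin196°) = (-1.9225, -0.5513)
|BD| = 8.9395
circle(B,6.00) ∩ circle(D,5.00): a=5.0850, h=3.1848
  candidates: C₊=(2.9564,2.9410) cross=28.470; C₋=(3.3492,-3.4164) cross=-28.470
  mode - wants cross < 0 → take C=(3.3492,-3.4164) (cross=-28.470)
ex = (C−B)/|BC| = (0.8786,-0.4775); ey = (0.4775,0.8786)
P = B + -1.13·ex + -2.13·ey = (-3.9325,-1.8831)

-3.93 -1.88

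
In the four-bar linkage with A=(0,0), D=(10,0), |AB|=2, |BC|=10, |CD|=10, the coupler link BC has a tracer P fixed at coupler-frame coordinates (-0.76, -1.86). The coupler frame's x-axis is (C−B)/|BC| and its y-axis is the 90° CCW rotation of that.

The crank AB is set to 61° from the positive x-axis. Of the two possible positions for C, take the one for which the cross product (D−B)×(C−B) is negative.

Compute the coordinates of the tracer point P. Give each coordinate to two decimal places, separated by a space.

A=(0,0), D=(10.00,0)
B = A + 2.00·(cos61°, sin61°) = (0.9696, 1.7492)
|BD| = 9.1982
circle(B,10.00) ∩ circle(D,10.00): a=4.5991, h=8.8796
  candidates: C₊=(7.1735,9.5922) cross=81.677; C₋=(3.7962,-7.8430) cross=-81.677
  mode - wants cross < 0 → take C=(3.7962,-7.8430) (cross=-81.677)
ex = (C−B)/|BC| = (0.2827,-0.9592); ey = (0.9592,0.2827)
P = B + -0.76·ex + -1.86·ey = (-1.0294,1.9525)

-1.03 1.95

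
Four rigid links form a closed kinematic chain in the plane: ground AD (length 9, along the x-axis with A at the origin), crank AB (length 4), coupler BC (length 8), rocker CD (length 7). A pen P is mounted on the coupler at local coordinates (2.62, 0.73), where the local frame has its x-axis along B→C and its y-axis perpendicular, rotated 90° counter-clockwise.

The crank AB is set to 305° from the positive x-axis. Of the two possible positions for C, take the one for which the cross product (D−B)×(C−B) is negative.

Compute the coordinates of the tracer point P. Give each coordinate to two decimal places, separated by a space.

A=(0,0), D=(9.00,0)
B = A + 4.00·(cos305°, sin305°) = (2.2943, -3.2766)
|BD| = 7.4634
circle(B,8.00) ∩ circle(D,7.00): a=4.7366, h=6.4471
  candidates: C₊=(3.7196,4.5954) cross=48.117; C₋=(9.3804,-6.9897) cross=-48.117
  mode - wants cross < 0 → take C=(9.3804,-6.9897) (cross=-48.117)
ex = (C−B)/|BC| = (0.8858,-0.4641); ey = (0.4641,0.8858)
P = B + 2.62·ex + 0.73·ey = (4.9538,-3.8460)

4.95 -3.85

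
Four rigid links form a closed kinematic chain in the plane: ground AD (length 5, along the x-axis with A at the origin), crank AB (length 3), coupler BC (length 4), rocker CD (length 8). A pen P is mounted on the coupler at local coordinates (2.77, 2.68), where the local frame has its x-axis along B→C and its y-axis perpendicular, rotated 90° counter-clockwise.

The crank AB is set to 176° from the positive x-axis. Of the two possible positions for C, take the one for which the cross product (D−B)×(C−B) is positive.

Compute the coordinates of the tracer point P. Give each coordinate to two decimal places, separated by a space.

A=(0,0), D=(5.00,0)
B = A + 3.00·(cos176°, sin176°) = (-2.9927, 0.2093)
|BD| = 7.9954
circle(B,4.00) ∩ circle(D,8.00): a=0.9960, h=3.8740
  candidates: C₊=(-1.8956,4.0559) cross=30.974; C₋=(-2.0984,-3.6895) cross=-30.974
  mode + wants cross > 0 → take C=(-1.8956,4.0559) (cross=30.974)
ex = (C−B)/|BC| = (0.2743,0.9617); ey = (-0.9617,0.2743)
P = B + 2.77·ex + 2.68·ey = (-4.8102,3.6081)

-4.81 3.61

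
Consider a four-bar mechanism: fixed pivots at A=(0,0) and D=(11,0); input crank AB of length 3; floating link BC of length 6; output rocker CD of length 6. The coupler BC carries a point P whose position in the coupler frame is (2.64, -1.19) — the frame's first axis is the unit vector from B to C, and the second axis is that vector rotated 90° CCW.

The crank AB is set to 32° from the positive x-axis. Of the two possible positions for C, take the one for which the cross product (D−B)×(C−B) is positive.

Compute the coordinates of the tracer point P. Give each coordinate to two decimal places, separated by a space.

A=(0,0), D=(11.00,0)
B = A + 3.00·(cos32°, sin32°) = (2.5441, 1.5898)
|BD| = 8.6040
circle(B,6.00) ∩ circle(D,6.00): a=4.3020, h=4.1824
  candidates: C₊=(7.5449,4.9053) cross=35.986; C₋=(5.9993,-3.3155) cross=-35.986
  mode + wants cross > 0 → take C=(7.5449,4.9053) (cross=35.986)
ex = (C−B)/|BC| = (0.8335,0.5526); ey = (-0.5526,0.8335)
P = B + 2.64·ex + -1.19·ey = (5.4020,2.0568)

5.40 2.06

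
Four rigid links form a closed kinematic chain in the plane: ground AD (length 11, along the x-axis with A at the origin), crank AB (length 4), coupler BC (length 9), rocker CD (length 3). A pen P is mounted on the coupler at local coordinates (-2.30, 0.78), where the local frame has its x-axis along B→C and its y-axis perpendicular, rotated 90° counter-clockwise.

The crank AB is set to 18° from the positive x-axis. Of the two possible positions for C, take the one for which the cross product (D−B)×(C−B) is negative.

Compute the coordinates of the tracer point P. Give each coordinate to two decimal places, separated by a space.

A=(0,0), D=(11.00,0)
B = A + 4.00·(cos18°, sin18°) = (3.8042, 1.2361)
|BD| = 7.3012
circle(B,9.00) ∩ circle(D,3.00): a=8.5813, h=2.7132
  candidates: C₊=(12.7210,2.4573) cross=19.809; C₋=(11.8023,-2.8907) cross=-19.809
  mode - wants cross < 0 → take C=(11.8023,-2.8907) (cross=-19.809)
ex = (C−B)/|BC| = (0.8887,-0.4585); ey = (0.4585,0.8887)
P = B + -2.30·ex + 0.78·ey = (2.1179,2.9839)

2.12 2.98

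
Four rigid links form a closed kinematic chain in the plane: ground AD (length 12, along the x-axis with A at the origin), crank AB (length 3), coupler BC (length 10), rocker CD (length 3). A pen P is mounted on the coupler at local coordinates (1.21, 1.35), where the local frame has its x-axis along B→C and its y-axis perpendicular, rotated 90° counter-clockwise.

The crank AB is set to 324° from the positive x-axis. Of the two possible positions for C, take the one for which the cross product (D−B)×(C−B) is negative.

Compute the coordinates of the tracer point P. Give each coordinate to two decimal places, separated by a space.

A=(0,0), D=(12.00,0)
B = A + 3.00·(cos324°, sin324°) = (2.4271, -1.7634)
|BD| = 9.7340
circle(B,10.00) ∩ circle(D,3.00): a=9.5413, h=2.9938
  candidates: C₊=(11.2682,2.9094) cross=29.142; C₋=(12.3529,-2.9792) cross=-29.142
  mode - wants cross < 0 → take C=(12.3529,-2.9792) (cross=-29.142)
ex = (C−B)/|BC| = (0.9926,-0.1216); ey = (0.1216,0.9926)
P = B + 1.21·ex + 1.35·ey = (3.7922,-0.5705)

3.79 -0.57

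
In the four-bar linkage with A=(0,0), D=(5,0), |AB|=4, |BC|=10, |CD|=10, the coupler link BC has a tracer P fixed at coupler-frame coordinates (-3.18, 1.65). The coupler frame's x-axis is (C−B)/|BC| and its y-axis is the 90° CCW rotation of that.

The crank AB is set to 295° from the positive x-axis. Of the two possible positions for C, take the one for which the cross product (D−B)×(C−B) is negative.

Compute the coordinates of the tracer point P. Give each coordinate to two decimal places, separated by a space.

-0.33 -0.67

A=(0,0), D=(5.00,0)
B = A + 4.00·(cos295°, sin295°) = (1.6905, -3.6252)
|BD| = 4.9087
circle(B,10.00) ∩ circle(D,10.00): a=2.4543, h=9.6941
  candidates: C₊=(-3.8142,4.7233) cross=47.586; C₋=(10.5047,-8.3486) cross=-47.586
  mode - wants cross < 0 → take C=(10.5047,-8.3486) (cross=-47.586)
ex = (C−B)/|BC| = (0.8814,-0.4723); ey = (0.4723,0.8814)
P = B + -3.18·ex + 1.65·ey = (-0.3331,-0.6689)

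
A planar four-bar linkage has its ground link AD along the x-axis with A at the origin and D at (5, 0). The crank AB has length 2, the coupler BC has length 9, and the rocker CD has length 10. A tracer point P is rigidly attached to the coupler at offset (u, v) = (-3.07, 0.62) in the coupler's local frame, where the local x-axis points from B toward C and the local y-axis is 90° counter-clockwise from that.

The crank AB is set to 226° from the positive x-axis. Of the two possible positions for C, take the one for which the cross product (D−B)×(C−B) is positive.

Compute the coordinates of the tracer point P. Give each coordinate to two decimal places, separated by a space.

-1.96 -4.52

A=(0,0), D=(5.00,0)
B = A + 2.00·(cos226°, sin226°) = (-1.3893, -1.4387)
|BD| = 6.5493
circle(B,9.00) ∩ circle(D,10.00): a=1.8241, h=8.8132
  candidates: C₊=(-1.5458,7.5600) cross=57.720; C₋=(2.3262,-9.6359) cross=-57.720
  mode + wants cross > 0 → take C=(-1.5458,7.5600) (cross=57.720)
ex = (C−B)/|BC| = (-0.0174,0.9998); ey = (-0.9998,-0.0174)
P = B + -3.07·ex + 0.62·ey = (-1.9559,-4.5190)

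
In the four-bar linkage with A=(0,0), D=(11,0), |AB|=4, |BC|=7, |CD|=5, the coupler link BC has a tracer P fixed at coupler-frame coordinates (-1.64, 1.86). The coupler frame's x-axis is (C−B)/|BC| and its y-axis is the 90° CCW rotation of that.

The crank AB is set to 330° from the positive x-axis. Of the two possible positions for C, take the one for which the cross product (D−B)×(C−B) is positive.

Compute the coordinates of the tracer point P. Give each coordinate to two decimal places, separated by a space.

A=(0,0), D=(11.00,0)
B = A + 4.00·(cos330°, sin330°) = (3.4641, -2.0000)
|BD| = 7.7968
circle(B,7.00) ∩ circle(D,5.00): a=5.4375, h=4.4084
  candidates: C₊=(7.5888,3.6557) cross=34.371; C₋=(9.8505,-4.8661) cross=-34.371
  mode + wants cross > 0 → take C=(7.5888,3.6557) (cross=34.371)
ex = (C−B)/|BC| = (0.5892,0.8080); ey = (-0.8080,0.5892)
P = B + -1.64·ex + 1.86·ey = (0.9949,-2.2290)

0.99 -2.23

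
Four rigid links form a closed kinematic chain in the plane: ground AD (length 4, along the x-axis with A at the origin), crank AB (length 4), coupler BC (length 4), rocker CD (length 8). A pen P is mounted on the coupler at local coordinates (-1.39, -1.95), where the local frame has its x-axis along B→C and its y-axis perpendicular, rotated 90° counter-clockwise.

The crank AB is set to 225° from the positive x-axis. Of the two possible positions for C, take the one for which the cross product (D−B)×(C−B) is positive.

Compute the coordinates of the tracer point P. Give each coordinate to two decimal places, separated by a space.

A=(0,0), D=(4.00,0)
B = A + 4.00·(cos225°, sin225°) = (-2.8284, -2.8284)
|BD| = 7.3910
circle(B,4.00) ∩ circle(D,8.00): a=0.4483, h=3.9748
  candidates: C₊=(-3.9353,1.0154) cross=29.378; C₋=(-0.8931,-6.3291) cross=-29.378
  mode + wants cross > 0 → take C=(-3.9353,1.0154) (cross=29.378)
ex = (C−B)/|BC| = (-0.2767,0.9610); ey = (-0.9610,-0.2767)
P = B + -1.39·ex + -1.95·ey = (-0.5699,-3.6245)

-0.57 -3.62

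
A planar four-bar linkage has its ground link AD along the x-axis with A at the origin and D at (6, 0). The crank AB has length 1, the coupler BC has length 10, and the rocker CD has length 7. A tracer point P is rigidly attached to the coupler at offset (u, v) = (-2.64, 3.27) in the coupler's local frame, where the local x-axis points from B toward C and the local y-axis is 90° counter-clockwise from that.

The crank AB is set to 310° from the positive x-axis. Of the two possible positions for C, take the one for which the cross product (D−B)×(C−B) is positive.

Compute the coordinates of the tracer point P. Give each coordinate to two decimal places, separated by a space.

A=(0,0), D=(6.00,0)
B = A + 1.00·(cos310°, sin310°) = (0.6428, -0.7660)
|BD| = 5.4117
circle(B,10.00) ∩ circle(D,7.00): a=7.4179, h=6.7064
  candidates: C₊=(7.0366,6.9228) cross=36.293; C₋=(8.9353,-6.3549) cross=-36.293
  mode + wants cross > 0 → take C=(7.0366,6.9228) (cross=36.293)
ex = (C−B)/|BC| = (0.6394,0.7689); ey = (-0.7689,0.6394)
P = B + -2.64·ex + 3.27·ey = (-3.5594,-0.7051)

-3.56 -0.71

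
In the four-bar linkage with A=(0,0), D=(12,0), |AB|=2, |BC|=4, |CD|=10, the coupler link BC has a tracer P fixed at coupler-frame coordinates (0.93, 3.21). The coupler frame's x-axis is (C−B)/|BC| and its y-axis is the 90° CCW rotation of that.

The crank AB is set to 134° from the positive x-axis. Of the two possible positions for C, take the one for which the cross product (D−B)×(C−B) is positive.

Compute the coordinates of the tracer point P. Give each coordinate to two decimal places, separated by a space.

-1.57 4.78

A=(0,0), D=(12.00,0)
B = A + 2.00·(cos134°, sin134°) = (-1.3893, 1.4387)
|BD| = 13.4664
circle(B,4.00) ∩ circle(D,10.00): a=3.6143, h=1.7137
  candidates: C₊=(2.3874,2.7564) cross=23.077; C₋=(2.0212,-0.6513) cross=-23.077
  mode + wants cross > 0 → take C=(2.3874,2.7564) (cross=23.077)
ex = (C−B)/|BC| = (0.9442,0.3294); ey = (-0.3294,0.9442)
P = B + 0.93·ex + 3.21·ey = (-1.5687,4.7759)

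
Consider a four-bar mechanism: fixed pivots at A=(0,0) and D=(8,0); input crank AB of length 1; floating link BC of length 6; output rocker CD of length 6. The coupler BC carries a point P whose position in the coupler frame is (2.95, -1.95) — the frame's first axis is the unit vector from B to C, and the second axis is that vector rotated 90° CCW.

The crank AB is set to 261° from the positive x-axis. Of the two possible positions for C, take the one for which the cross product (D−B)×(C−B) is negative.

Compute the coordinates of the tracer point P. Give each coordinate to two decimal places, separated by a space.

A=(0,0), D=(8.00,0)
B = A + 1.00·(cos261°, sin261°) = (-0.1564, -0.9877)
|BD| = 8.2160
circle(B,6.00) ∩ circle(D,6.00): a=4.1080, h=4.3731
  candidates: C₊=(3.3961,3.8476) cross=35.930; C₋=(4.4475,-4.8353) cross=-35.930
  mode - wants cross < 0 → take C=(4.4475,-4.8353) (cross=-35.930)
ex = (C−B)/|BC| = (0.7673,-0.6413); ey = (0.6413,0.7673)
P = B + 2.95·ex + -1.95·ey = (0.8567,-4.3757)

0.86 -4.38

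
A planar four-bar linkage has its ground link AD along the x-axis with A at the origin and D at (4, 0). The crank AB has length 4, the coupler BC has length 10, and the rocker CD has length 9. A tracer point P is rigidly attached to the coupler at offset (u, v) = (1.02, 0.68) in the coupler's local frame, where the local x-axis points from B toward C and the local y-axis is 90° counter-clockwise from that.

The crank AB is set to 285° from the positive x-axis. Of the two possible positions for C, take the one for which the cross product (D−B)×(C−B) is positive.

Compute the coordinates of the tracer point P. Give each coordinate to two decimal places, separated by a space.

-0.03 -3.25

A=(0,0), D=(4.00,0)
B = A + 4.00·(cos285°, sin285°) = (1.0353, -3.8637)
|BD| = 4.8701
circle(B,10.00) ∩ circle(D,9.00): a=4.3857, h=8.9870
  candidates: C₊=(-3.4247,5.0866) cross=43.767; C₋=(10.8350,-5.8552) cross=-43.767
  mode + wants cross > 0 → take C=(-3.4247,5.0866) (cross=43.767)
ex = (C−B)/|BC| = (-0.4460,0.8950); ey = (-0.8950,-0.4460)
P = B + 1.02·ex + 0.68·ey = (-0.0283,-3.2540)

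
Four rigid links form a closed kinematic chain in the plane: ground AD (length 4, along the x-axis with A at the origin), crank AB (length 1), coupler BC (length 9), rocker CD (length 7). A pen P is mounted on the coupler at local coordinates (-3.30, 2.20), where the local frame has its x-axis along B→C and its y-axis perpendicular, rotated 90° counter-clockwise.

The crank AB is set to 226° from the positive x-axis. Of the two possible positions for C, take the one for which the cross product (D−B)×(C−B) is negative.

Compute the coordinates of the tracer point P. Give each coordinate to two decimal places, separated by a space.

A=(0,0), D=(4.00,0)
B = A + 1.00·(cos226°, sin226°) = (-0.6947, -0.7193)
|BD| = 4.7494
circle(B,9.00) ∩ circle(D,7.00): a=5.7435, h=6.9291
  candidates: C₊=(3.9332,6.9997) cross=32.909; C₋=(6.0321,-6.6986) cross=-32.909
  mode - wants cross < 0 → take C=(6.0321,-6.6986) (cross=-32.909)
ex = (C−B)/|BC| = (0.7474,-0.6644); ey = (0.6644,0.7474)
P = B + -3.30·ex + 2.20·ey = (-1.6995,3.1174)

-1.70 3.12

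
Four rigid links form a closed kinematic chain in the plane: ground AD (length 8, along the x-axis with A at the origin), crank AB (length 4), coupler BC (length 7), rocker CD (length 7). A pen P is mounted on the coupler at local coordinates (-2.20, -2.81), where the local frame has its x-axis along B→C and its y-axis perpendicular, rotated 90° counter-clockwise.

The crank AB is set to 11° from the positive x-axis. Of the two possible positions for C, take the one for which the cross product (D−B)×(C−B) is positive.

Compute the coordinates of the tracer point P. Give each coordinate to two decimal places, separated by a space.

A=(0,0), D=(8.00,0)
B = A + 4.00·(cos11°, sin11°) = (3.9265, 0.7632)
|BD| = 4.1444
circle(B,7.00) ∩ circle(D,7.00): a=2.0722, h=6.6863
  candidates: C₊=(7.1946,6.9535) cross=27.710; C₋=(4.7319,-6.1903) cross=-27.710
  mode + wants cross > 0 → take C=(7.1946,6.9535) (cross=27.710)
ex = (C−B)/|BC| = (0.4669,0.8843); ey = (-0.8843,0.4669)
P = B + -2.20·ex + -2.81·ey = (5.3843,-2.4942)

5.38 -2.49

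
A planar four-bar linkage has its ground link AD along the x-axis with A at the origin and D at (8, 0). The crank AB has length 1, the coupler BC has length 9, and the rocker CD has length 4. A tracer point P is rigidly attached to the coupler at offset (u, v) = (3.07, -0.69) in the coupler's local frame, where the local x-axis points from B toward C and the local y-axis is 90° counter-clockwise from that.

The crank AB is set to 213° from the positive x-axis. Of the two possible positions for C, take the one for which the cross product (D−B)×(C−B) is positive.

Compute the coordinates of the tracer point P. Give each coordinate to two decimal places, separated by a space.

2.17 0.36

A=(0,0), D=(8.00,0)
B = A + 1.00·(cos213°, sin213°) = (-0.8387, -0.5446)
|BD| = 8.8554
circle(B,9.00) ∩ circle(D,4.00): a=8.0978, h=3.9276
  candidates: C₊=(7.0022,3.8736) cross=34.781; C₋=(7.4853,-3.9668) cross=-34.781
  mode + wants cross > 0 → take C=(7.0022,3.8736) (cross=34.781)
ex = (C−B)/|BC| = (0.8712,0.4909); ey = (-0.4909,0.8712)
P = B + 3.07·ex + -0.69·ey = (2.1747,0.3613)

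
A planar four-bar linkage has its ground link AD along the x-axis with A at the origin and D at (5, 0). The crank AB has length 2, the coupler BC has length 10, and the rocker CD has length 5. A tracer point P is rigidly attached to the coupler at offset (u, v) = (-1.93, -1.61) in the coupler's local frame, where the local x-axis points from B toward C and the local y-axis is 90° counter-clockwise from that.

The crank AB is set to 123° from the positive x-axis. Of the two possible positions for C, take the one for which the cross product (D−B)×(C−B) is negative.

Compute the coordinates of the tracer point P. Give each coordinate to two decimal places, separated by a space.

-3.60 1.68

A=(0,0), D=(5.00,0)
B = A + 2.00·(cos123°, sin123°) = (-1.0893, 1.6773)
|BD| = 6.3161
circle(B,10.00) ∩ circle(D,5.00): a=9.0953, h=4.1564
  candidates: C₊=(8.7832,3.2691) cross=26.252; C₋=(6.5756,-4.7453) cross=-26.252
  mode - wants cross < 0 → take C=(6.5756,-4.7453) (cross=-26.252)
ex = (C−B)/|BC| = (0.7665,-0.6423); ey = (0.6423,0.7665)
P = B + -1.93·ex + -1.61·ey = (-3.6026,1.6829)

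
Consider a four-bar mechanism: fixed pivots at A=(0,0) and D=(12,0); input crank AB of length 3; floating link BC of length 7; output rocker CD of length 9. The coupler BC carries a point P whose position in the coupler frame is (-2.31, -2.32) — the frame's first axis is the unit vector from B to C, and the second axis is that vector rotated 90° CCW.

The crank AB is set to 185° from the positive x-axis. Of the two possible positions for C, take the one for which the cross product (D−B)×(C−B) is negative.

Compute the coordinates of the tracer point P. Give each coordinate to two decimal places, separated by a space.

-6.01 -1.53

A=(0,0), D=(12.00,0)
B = A + 3.00·(cos185°, sin185°) = (-2.9886, -0.2615)
|BD| = 14.9909
circle(B,7.00) ∩ circle(D,9.00): a=6.4281, h=2.7712
  candidates: C₊=(3.3902,2.6214) cross=41.542; C₋=(3.4869,-2.9201) cross=-41.542
  mode - wants cross < 0 → take C=(3.4869,-2.9201) (cross=-41.542)
ex = (C−B)/|BC| = (0.9251,-0.3798); ey = (0.3798,0.9251)
P = B + -2.31·ex + -2.32·ey = (-6.0066,-1.5303)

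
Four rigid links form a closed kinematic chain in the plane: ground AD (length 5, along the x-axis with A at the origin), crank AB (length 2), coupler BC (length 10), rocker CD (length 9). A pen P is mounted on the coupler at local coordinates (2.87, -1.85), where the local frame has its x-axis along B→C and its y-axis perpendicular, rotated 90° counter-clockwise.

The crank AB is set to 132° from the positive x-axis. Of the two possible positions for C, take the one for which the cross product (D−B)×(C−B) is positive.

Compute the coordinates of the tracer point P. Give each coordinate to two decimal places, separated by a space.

A=(0,0), D=(5.00,0)
B = A + 2.00·(cos132°, sin132°) = (-1.3383, 1.4863)
|BD| = 6.5102
circle(B,10.00) ∩ circle(D,9.00): a=4.7143, h=8.8190
  candidates: C₊=(5.2650,8.9961) cross=57.413; C₋=(1.2382,-8.1761) cross=-57.413
  mode + wants cross > 0 → take C=(5.2650,8.9961) (cross=57.413)
ex = (C−B)/|BC| = (0.6603,0.7510); ey = (-0.7510,0.6603)
P = B + 2.87·ex + -1.85·ey = (1.9462,2.4200)

1.95 2.42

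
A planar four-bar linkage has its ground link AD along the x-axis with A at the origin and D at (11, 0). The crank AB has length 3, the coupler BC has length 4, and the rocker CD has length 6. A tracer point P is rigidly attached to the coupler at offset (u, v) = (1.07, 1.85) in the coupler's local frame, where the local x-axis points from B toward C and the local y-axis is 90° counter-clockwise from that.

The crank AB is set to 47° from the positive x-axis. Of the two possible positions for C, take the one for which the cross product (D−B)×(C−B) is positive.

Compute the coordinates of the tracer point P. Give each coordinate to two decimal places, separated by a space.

A=(0,0), D=(11.00,0)
B = A + 3.00·(cos47°, sin47°) = (2.0460, 2.1941)
|BD| = 9.2189
circle(B,4.00) ∩ circle(D,6.00): a=3.5247, h=1.8911
  candidates: C₊=(5.9195,3.1920) cross=17.434; C₋=(5.0194,-0.4816) cross=-17.434
  mode + wants cross > 0 → take C=(5.9195,3.1920) (cross=17.434)
ex = (C−B)/|BC| = (0.9684,0.2495); ey = (-0.2495,0.9684)
P = B + 1.07·ex + 1.85·ey = (2.6206,4.2525)

2.62 4.25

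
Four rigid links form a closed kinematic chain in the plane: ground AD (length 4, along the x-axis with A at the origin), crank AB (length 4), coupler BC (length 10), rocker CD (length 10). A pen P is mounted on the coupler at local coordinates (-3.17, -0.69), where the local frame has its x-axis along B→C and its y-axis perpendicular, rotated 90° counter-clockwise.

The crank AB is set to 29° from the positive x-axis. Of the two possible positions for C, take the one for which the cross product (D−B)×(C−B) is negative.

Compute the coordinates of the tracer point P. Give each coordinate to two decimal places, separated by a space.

A=(0,0), D=(4.00,0)
B = A + 4.00·(cos29°, sin29°) = (3.4985, 1.9392)
|BD| = 2.0030
circle(B,10.00) ∩ circle(D,10.00): a=1.0015, h=9.9497
  candidates: C₊=(13.3820,3.4608) cross=19.930; C₋=(-5.8836,-1.5216) cross=-19.930
  mode - wants cross < 0 → take C=(-5.8836,-1.5216) (cross=-19.930)
ex = (C−B)/|BC| = (-0.9382,-0.3461); ey = (0.3461,-0.9382)
P = B + -3.17·ex + -0.69·ey = (6.2338,3.6837)

6.23 3.68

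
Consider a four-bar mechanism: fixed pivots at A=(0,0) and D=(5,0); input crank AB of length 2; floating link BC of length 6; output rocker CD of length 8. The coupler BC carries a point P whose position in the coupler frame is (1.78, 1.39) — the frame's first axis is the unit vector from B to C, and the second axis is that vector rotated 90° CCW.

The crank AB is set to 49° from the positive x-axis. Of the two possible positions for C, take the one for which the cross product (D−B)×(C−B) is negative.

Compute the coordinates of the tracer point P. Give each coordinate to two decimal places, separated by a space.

A=(0,0), D=(5.00,0)
B = A + 2.00·(cos49°, sin49°) = (1.3121, 1.5094)
|BD| = 3.9848
circle(B,6.00) ∩ circle(D,8.00): a=-1.5209, h=5.8040
  candidates: C₊=(2.1031,7.4571) cross=23.128; C₋=(-2.2940,-3.2860) cross=-23.128
  mode - wants cross < 0 → take C=(-2.2940,-3.2860) (cross=-23.128)
ex = (C−B)/|BC| = (-0.6010,-0.7992); ey = (0.7992,-0.6010)
P = B + 1.78·ex + 1.39·ey = (1.3532,-0.7486)

1.35 -0.75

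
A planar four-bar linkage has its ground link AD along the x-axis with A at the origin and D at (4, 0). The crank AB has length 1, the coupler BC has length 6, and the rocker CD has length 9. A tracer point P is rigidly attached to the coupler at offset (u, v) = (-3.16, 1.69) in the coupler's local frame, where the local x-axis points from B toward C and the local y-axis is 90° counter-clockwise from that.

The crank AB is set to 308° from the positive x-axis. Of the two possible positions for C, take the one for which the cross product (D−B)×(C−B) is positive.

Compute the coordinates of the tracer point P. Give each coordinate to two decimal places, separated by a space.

A=(0,0), D=(4.00,0)
B = A + 1.00·(cos308°, sin308°) = (0.6157, -0.7880)
|BD| = 3.4749
circle(B,6.00) ∩ circle(D,9.00): a=-4.7376, h=3.6817
  candidates: C₊=(-4.8335,1.7234) cross=12.793; C₋=(-3.1636,-5.4482) cross=-12.793
  mode + wants cross > 0 → take C=(-4.8335,1.7234) (cross=12.793)
ex = (C−B)/|BC| = (-0.9082,0.4186); ey = (-0.4186,-0.9082)
P = B + -3.16·ex + 1.69·ey = (2.7782,-3.6455)

2.78 -3.65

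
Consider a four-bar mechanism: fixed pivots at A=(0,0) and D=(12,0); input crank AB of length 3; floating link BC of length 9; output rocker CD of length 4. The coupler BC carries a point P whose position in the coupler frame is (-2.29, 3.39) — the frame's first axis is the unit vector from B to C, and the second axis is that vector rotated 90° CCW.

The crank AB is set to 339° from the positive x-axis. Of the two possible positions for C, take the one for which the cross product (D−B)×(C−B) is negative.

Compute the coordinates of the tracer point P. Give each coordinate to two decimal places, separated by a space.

1.71 2.87

A=(0,0), D=(12.00,0)
B = A + 3.00·(cos339°, sin339°) = (2.8007, -1.0751)
|BD| = 9.2619
circle(B,9.00) ∩ circle(D,4.00): a=8.1399, h=3.8394
  candidates: C₊=(10.4400,3.6833) cross=35.560; C₋=(11.3313,-3.9437) cross=-35.560
  mode - wants cross < 0 → take C=(11.3313,-3.9437) (cross=-35.560)
ex = (C−B)/|BC| = (0.9478,-0.3187); ey = (0.3187,0.9478)
P = B + -2.29·ex + 3.39·ey = (1.7107,2.8680)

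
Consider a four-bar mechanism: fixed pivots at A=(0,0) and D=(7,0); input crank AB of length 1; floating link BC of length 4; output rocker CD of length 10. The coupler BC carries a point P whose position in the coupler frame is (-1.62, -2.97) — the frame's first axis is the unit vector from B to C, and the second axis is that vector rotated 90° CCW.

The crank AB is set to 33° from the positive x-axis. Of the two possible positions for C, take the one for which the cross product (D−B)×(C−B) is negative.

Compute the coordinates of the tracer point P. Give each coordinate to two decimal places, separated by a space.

1.50 3.86

A=(0,0), D=(7.00,0)
B = A + 1.00·(cos33°, sin33°) = (0.8387, 0.5446)
|BD| = 6.1854
circle(B,4.00) ∩ circle(D,10.00): a=-3.6976, h=1.5258
  candidates: C₊=(-2.7102,2.3901) cross=9.438; C₋=(-2.9789,-0.6497) cross=-9.438
  mode - wants cross < 0 → take C=(-2.9789,-0.6497) (cross=-9.438)
ex = (C−B)/|BC| = (-0.9544,-0.2986); ey = (0.2986,-0.9544)
P = B + -1.62·ex + -2.97·ey = (1.4980,3.8629)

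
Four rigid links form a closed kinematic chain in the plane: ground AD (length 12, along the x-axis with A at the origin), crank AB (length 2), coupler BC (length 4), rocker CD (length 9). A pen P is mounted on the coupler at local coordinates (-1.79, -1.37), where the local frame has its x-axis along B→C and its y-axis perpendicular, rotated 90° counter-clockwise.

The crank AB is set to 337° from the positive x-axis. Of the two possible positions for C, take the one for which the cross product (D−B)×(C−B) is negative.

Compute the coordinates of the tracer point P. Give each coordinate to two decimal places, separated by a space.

-0.28 -0.02

A=(0,0), D=(12.00,0)
B = A + 2.00·(cos337°, sin337°) = (1.8410, -0.7815)
|BD| = 10.1890
circle(B,4.00) ∩ circle(D,9.00): a=1.9048, h=3.5174
  candidates: C₊=(3.4704,2.8716) cross=35.838; C₋=(4.0100,-4.1424) cross=-35.838
  mode - wants cross < 0 → take C=(4.0100,-4.1424) (cross=-35.838)
ex = (C−B)/|BC| = (0.5422,-0.8402); ey = (0.8402,0.5422)
P = B + -1.79·ex + -1.37·ey = (-0.2807,-0.0203)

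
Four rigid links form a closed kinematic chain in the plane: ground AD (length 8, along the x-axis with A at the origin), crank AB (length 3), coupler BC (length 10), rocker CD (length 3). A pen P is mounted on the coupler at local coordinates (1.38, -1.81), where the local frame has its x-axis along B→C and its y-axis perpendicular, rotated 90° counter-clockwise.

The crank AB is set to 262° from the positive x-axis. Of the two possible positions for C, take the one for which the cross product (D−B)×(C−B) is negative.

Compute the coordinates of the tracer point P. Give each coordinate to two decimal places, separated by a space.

A=(0,0), D=(8.00,0)
B = A + 3.00·(cos262°, sin262°) = (-0.4175, -2.9708)
|BD| = 8.9264
circle(B,10.00) ∩ circle(D,3.00): a=9.5604, h=2.9322
  candidates: C₊=(7.6220,2.9761) cross=26.174; C₋=(9.5738,-2.5541) cross=-26.174
  mode - wants cross < 0 → take C=(9.5738,-2.5541) (cross=-26.174)
ex = (C−B)/|BC| = (0.9991,0.0417); ey = (-0.0417,0.9991)
P = B + 1.38·ex + -1.81·ey = (1.0367,-4.7217)

1.04 -4.72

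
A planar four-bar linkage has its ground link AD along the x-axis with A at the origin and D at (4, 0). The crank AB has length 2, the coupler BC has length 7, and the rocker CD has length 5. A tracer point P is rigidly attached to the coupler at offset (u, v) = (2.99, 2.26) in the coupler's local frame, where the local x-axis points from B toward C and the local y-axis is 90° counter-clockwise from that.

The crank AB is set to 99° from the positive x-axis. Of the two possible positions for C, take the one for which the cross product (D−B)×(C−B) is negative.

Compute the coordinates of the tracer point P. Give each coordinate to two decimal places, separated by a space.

A=(0,0), D=(4.00,0)
B = A + 2.00·(cos99°, sin99°) = (-0.3129, 1.9754)
|BD| = 4.7437
circle(B,7.00) ∩ circle(D,5.00): a=4.9015, h=4.9975
  candidates: C₊=(6.2245,4.4779) cross=23.707; C₋=(2.0624,-4.6093) cross=-23.707
  mode - wants cross < 0 → take C=(2.0624,-4.6093) (cross=-23.707)
ex = (C−B)/|BC| = (0.3393,-0.9407); ey = (0.9407,0.3393)
P = B + 2.99·ex + 2.26·ey = (2.8276,-0.0704)

2.83 -0.07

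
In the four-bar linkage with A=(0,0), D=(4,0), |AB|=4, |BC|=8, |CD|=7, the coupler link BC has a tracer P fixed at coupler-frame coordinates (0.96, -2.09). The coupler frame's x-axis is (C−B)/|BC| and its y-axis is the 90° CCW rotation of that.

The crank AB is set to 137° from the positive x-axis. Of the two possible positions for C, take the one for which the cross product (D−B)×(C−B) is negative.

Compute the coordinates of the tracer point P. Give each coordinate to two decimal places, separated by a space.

A=(0,0), D=(4.00,0)
B = A + 4.00·(cos137°, sin137°) = (-2.9254, 2.7280)
|BD| = 7.4433
circle(B,8.00) ∩ circle(D,7.00): a=4.7293, h=6.4524
  candidates: C₊=(3.8396,6.9982) cross=48.028; C₋=(-0.8900,-5.0088) cross=-48.028
  mode - wants cross < 0 → take C=(-0.8900,-5.0088) (cross=-48.028)
ex = (C−B)/|BC| = (0.2544,-0.9671); ey = (0.9671,0.2544)
P = B + 0.96·ex + -2.09·ey = (-4.7024,1.2678)

-4.70 1.27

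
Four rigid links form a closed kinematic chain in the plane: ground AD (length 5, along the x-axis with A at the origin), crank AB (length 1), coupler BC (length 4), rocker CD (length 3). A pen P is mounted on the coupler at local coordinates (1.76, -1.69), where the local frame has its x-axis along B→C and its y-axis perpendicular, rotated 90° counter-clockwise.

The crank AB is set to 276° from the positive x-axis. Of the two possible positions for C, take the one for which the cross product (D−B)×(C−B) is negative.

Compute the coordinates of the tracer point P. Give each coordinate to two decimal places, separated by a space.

0.97 -3.28

A=(0,0), D=(5.00,0)
B = A + 1.00·(cos276°, sin276°) = (0.1045, -0.9945)
|BD| = 4.9955
circle(B,4.00) ∩ circle(D,3.00): a=3.1984, h=2.4022
  candidates: C₊=(2.7606,1.9963) cross=12.000; C₋=(3.7171,-2.7119) cross=-12.000
  mode - wants cross < 0 → take C=(3.7171,-2.7119) (cross=-12.000)
ex = (C−B)/|BC| = (0.9031,-0.4293); ey = (0.4293,0.9031)
P = B + 1.76·ex + -1.69·ey = (0.9685,-3.2765)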